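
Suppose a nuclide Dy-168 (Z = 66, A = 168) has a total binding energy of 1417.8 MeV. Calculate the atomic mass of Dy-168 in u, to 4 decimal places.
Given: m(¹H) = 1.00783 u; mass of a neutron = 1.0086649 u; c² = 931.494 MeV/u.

Mass defect = 1417.8 MeV / (931.494 MeV/u) = 1.522071 u
Constituent mass = 66(1.00783) + 102(1.0086649) = 169.4005998 u
Atomic mass = 169.4005998 − 1.522071 = 167.8785288 u ≈ 167.8785 u (to 4 decimal places)

167.8785 u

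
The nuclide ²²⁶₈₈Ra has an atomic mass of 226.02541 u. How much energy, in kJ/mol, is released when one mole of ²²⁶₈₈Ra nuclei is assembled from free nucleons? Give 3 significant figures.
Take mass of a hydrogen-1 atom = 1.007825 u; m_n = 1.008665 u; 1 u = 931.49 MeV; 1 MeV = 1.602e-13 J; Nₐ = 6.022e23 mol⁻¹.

Z = 88, so N = A − Z = 226 − 88 = 138.
Σm = 88·m(¹H) + 138·m_n = 88.688600 + 139.195770 = 227.884370 u
The mass defect is 227.884370 − 226.02541 = 1.858960 u.
Binding energy = Δm·c² = 1.858960 × 931.49 MeV/u = 1731.60 MeV
Per nucleus in joules: 1731.60 MeV × 1.602e-13 J/MeV = 2.7740e-10 J
Per mole: 2.7740e-10 J × 6.022e23 mol⁻¹ = 1.6705e+14 J/mol

1.67e+11 kJ/mol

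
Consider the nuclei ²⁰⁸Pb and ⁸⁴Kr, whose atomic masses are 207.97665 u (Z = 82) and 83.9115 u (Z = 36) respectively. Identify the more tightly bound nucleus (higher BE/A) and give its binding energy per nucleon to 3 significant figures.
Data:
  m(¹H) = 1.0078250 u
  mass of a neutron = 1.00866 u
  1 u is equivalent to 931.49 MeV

²⁰⁸Pb: Σm = 82(1.0078250) + 126(1.00866) = 209.7328100 u; Δm = 1.7561600 u; E_B = 1635.845 MeV; E_B/A = 7.8646 MeV
⁸⁴Kr: Σm = 36(1.0078250) + 48(1.00866) = 84.6973800 u; Δm = 0.7858800 u; E_B = 732.04 MeV; E_B/A = 8.7148 MeV
⁸⁴Kr has the higher binding energy per nucleon, so it is the more tightly bound nucleus.

⁸⁴Kr; 8.71 MeV/nucleon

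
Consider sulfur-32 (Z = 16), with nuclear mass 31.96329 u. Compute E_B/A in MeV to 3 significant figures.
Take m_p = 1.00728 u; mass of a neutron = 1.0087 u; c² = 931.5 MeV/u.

8.51 MeV/nucleon

Total constituent mass: 16 × 1.00728 + 16 × 1.0087 = 32.25568 u
Mass defect Δm = 32.25568 − 31.96329 = 0.29239 u
Binding energy = Δm·c² = 0.29239 × 931.5 MeV/u = 272.361 MeV
Per nucleon: 272.361 / 32 = 8.511 MeV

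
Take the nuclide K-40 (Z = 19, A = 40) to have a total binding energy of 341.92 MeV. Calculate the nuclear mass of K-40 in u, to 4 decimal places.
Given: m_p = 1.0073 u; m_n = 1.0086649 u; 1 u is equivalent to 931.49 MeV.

39.9536 u

Mass defect = 341.92 MeV / (931.49 MeV/u) = 0.367068 u
Constituent mass = 19(1.0073) + 21(1.0086649) = 40.3206629 u
Nuclear mass = 40.3206629 − 0.367068 = 39.9535949 u ≈ 39.9536 u (to 4 decimal places)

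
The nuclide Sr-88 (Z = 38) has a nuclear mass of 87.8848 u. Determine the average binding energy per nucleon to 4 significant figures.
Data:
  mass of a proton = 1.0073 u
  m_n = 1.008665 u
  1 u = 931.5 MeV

8.742 MeV/nucleon

Mass of separated nucleons = 38(1.0073) + 50(1.008665) = 38.2774 + 50.433250 = 88.710650 u
Mass defect Δm = 88.710650 − 87.8848 = 0.825850 u
Binding energy = Δm·c² = 0.825850 × 931.5 MeV/u = 769.279 MeV
Dividing by A = 88 gives 8.742 MeV per nucleon.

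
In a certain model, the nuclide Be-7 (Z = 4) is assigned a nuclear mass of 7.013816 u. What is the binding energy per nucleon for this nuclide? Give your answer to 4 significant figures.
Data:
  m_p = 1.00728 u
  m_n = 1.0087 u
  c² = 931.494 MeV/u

5.510 MeV/nucleon

With 4 protons and 3 neutrons (A = 7):
Σm = 4·m_p + 3·m_n = 4.02912 + 3.0261 = 7.05522 u
The mass defect is 7.05522 − 7.013816 = 0.041404 u.
Binding energy = Δm·c² = 0.041404 × 931.494 MeV/u = 38.5676 MeV
Dividing by A = 7 gives 5.510 MeV per nucleon.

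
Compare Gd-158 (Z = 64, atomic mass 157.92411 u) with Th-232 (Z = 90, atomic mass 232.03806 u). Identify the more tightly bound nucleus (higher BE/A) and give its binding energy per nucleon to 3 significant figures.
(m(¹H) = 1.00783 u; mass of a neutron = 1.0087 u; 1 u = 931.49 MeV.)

Gd-158: Σm = 64(1.00783) + 94(1.0087) = 159.31892 u; Δm = 1.39481 u; E_B = 1299.3 MeV; E_B/A = 8.223 MeV
Th-232: Σm = 90(1.00783) + 142(1.0087) = 233.94010 u; Δm = 1.90204 u; E_B = 1771.7 MeV; E_B/A = 7.637 MeV
Gd-158 has the higher binding energy per nucleon, so it is the more tightly bound nucleus.

Gd-158; 8.22 MeV/nucleon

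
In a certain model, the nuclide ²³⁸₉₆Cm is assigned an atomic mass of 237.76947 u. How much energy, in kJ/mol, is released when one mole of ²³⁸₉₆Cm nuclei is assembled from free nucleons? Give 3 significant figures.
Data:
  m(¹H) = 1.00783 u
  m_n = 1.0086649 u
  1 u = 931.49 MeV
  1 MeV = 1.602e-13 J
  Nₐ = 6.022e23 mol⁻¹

The nucleus contains 96 protons and 238 − 96 = 142 neutrons.
Total constituent mass: 96 × 1.00783 + 142 × 1.0086649 = 239.9820958 u
Δm = 239.9820958 − 237.76947 = 2.2126258 u
E_B = 2.2126258 × 931.49 = 2061.04 MeV
Per nucleus in joules: 2061.04 MeV × 1.602e-13 J/MeV = 3.3018e-10 J
Per mole: 3.3018e-10 J × 6.022e23 mol⁻¹ = 1.9883e+14 J/mol

1.99e+11 kJ/mol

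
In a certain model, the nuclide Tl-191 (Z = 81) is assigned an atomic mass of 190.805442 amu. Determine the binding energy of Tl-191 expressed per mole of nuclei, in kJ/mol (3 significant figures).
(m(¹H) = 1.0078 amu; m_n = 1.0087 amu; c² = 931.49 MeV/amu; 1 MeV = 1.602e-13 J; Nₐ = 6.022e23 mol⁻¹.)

1.60e+11 kJ/mol

Total constituent mass: 81 × 1.0078 + 110 × 1.0087 = 192.5888 amu
The mass defect is 192.5888 − 190.805442 = 1.783358 amu.
Binding energy = Δm·c² = 1.783358 × 931.49 MeV/amu = 1661.18 MeV
Per nucleus in joules: 1661.18 MeV × 1.602e-13 J/MeV = 2.6612e-10 J
Per mole: 2.6612e-10 J × 6.022e23 mol⁻¹ = 1.6026e+14 J/mol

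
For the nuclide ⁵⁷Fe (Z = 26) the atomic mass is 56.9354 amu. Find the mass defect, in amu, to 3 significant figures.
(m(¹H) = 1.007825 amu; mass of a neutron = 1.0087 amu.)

Total constituent mass: 26 × 1.007825 + 31 × 1.0087 = 57.473150 amu
Δm = 57.473150 − 56.9354 = 0.537750 amu

0.538 amu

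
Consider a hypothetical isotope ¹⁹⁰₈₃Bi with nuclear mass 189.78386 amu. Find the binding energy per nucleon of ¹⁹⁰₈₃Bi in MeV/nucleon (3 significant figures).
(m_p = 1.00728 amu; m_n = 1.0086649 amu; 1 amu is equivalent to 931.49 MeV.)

The nucleus contains 83 protons and 190 − 83 = 107 neutrons.
Total constituent mass: 83 × 1.00728 + 107 × 1.0086649 = 191.5313843 amu
Δm = 191.5313843 − 189.78386 = 1.7475243 amu
Binding energy = Δm·c² = 1.7475243 × 931.49 MeV/amu = 1627.80 MeV
BE/A = 1627.80 MeV / 190 = 8.567 MeV/nucleon

8.57 MeV/nucleon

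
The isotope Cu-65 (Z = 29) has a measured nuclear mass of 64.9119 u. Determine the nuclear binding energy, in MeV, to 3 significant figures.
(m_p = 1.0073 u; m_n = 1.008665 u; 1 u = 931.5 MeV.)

570 MeV

Mass of separated nucleons = 29(1.0073) + 36(1.008665) = 29.2117 + 36.311940 = 65.523640 u
Mass defect Δm = 65.523640 − 64.9119 = 0.611740 u
Binding energy = Δm·c² = 0.611740 × 931.5 MeV/u = 569.836 MeV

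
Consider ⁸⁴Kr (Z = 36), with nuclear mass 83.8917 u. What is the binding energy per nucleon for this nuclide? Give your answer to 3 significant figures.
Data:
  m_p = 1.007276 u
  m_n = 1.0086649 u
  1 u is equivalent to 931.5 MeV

Σm = 36·m_p + 48·m_n = 36.261936 + 48.4159152 = 84.6778512 u
The mass defect is 84.6778512 − 83.8917 = 0.7861512 u.
E_B = 0.7861512 × 931.5 = 732.300 MeV
Per nucleon: 732.300 / 84 = 8.718 MeV

8.72 MeV/nucleon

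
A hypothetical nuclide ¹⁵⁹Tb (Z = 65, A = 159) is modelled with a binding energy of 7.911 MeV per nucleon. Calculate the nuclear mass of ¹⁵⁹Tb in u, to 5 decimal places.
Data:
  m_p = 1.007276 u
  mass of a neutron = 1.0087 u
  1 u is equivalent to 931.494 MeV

158.94038 u

Total binding energy = 159 × 7.911 = 1257.849 MeV
Mass defect = 1257.849 MeV / (931.494 MeV/u) = 1.3503565 u
Constituent mass = 65(1.007276) + 94(1.0087) = 160.290740 u
Nuclear mass = 160.290740 − 1.3503565 = 158.9403835 u ≈ 158.94038 u (to 5 decimal places)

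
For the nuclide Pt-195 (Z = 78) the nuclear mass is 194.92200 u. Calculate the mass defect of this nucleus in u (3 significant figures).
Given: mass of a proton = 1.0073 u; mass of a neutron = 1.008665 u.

1.66 u

Mass of separated nucleons = 78(1.0073) + 117(1.008665) = 78.5694 + 118.013805 = 196.583205 u
Δm = 196.583205 − 194.92200 = 1.661205 u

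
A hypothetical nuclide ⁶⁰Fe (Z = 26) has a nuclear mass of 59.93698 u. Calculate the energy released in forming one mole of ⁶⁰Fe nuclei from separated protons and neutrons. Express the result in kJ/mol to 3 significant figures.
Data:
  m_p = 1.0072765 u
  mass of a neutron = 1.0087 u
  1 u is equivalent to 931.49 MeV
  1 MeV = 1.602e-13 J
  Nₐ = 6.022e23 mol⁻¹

4.92e+10 kJ/mol

Σm = 26·m_p + 34·m_n = 26.1891890 + 34.2958 = 60.4849890 u
Mass defect Δm = 60.4849890 − 59.93698 = 0.5480090 u
Binding energy = Δm·c² = 0.5480090 × 931.49 MeV/u = 510.465 MeV
Per nucleus in joules: 510.465 MeV × 1.602e-13 J/MeV = 8.1776e-11 J
Per mole: 8.1776e-11 J × 6.022e23 mol⁻¹ = 4.9246e+13 J/mol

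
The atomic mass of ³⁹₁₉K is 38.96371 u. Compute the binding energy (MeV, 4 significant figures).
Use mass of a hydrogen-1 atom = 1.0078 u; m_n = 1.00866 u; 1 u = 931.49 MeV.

333.2 MeV

Σm = 19·m(¹H) + 20·m_n = 19.1482 + 20.17320 = 39.32140 u
Mass defect Δm = 39.32140 − 38.96371 = 0.35769 u
Binding energy = Δm·c² = 0.35769 × 931.49 MeV/u = 333.185 MeV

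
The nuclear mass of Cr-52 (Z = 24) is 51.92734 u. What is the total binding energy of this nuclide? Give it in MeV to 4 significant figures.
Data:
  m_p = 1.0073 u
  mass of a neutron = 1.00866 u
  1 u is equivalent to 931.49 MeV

456.7 MeV

Total constituent mass: 24 × 1.0073 + 28 × 1.00866 = 52.41768 u
The mass defect is 52.41768 − 51.92734 = 0.49034 u.
Binding energy = Δm·c² = 0.49034 × 931.49 MeV/u = 456.747 MeV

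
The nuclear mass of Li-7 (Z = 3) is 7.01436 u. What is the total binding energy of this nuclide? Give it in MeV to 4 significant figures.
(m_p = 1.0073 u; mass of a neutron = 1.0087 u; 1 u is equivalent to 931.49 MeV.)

39.44 MeV

Total constituent mass: 3 × 1.0073 + 4 × 1.0087 = 7.0567 u
The mass defect is 7.0567 − 7.01436 = 0.04234 u.
Converting to energy: 0.04234 u × 931.49 MeV/u = 39.4393 MeV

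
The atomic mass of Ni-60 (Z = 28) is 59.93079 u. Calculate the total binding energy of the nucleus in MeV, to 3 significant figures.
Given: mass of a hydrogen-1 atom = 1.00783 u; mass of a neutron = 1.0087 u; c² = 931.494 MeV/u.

528 MeV

Mass of separated nucleons = 28(1.00783) + 32(1.0087) = 28.21924 + 32.2784 = 60.49764 u
Δm = 60.49764 − 59.93079 = 0.56685 u
Converting to energy: 0.56685 u × 931.494 MeV/u = 528.017 MeV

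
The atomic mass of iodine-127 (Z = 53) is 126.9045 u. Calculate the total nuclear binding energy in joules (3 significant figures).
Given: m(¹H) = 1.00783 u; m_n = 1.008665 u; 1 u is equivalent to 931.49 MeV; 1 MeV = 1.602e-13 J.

Mass of separated nucleons = 53(1.00783) + 74(1.008665) = 53.41499 + 74.641210 = 128.056200 u
Δm = 128.056200 − 126.9045 = 1.151700 u
Converting to energy: 1.151700 u × 931.49 MeV/u = 1072.80 MeV
In joules: 1072.80 MeV × 1.602e-13 J/MeV = 1.7186e-10 J

1.72e-10 J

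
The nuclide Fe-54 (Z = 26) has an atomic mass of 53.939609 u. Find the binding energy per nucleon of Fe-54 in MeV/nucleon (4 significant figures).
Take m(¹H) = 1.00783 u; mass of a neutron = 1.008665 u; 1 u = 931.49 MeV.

Total constituent mass: 26 × 1.00783 + 28 × 1.008665 = 54.446200 u
Δm = 54.446200 − 53.939609 = 0.506591 u
Converting to energy: 0.506591 u × 931.49 MeV/u = 471.884 MeV
Dividing by A = 54 gives 8.739 MeV per nucleon.

8.739 MeV/nucleon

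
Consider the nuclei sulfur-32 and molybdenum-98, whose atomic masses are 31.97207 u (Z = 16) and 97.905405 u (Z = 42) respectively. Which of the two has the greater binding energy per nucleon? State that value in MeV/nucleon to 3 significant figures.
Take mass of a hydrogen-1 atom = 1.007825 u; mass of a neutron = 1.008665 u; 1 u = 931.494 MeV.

molybdenum-98; 8.64 MeV/nucleon

sulfur-32: Σm = 16(1.007825) + 16(1.008665) = 32.263840 u; Δm = 0.291770 u; E_B = 271.78 MeV; E_B/A = 8.493 MeV
molybdenum-98: Σm = 42(1.007825) + 56(1.008665) = 98.813890 u; Δm = 0.908485 u; E_B = 846.25 MeV; E_B/A = 8.635 MeV
molybdenum-98 has the higher binding energy per nucleon, so it is the more tightly bound nucleus.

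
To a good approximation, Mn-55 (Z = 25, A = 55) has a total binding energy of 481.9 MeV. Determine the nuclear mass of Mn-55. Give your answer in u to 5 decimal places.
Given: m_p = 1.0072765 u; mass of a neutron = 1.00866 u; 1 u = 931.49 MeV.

54.92437 u

Mass defect = 481.9 MeV / (931.49 MeV/u) = 0.5173432 u
Constituent mass = 25(1.0072765) + 30(1.00866) = 55.4417125 u
Nuclear mass = 55.4417125 − 0.5173432 = 54.9243693 u ≈ 54.92437 u (to 5 decimal places)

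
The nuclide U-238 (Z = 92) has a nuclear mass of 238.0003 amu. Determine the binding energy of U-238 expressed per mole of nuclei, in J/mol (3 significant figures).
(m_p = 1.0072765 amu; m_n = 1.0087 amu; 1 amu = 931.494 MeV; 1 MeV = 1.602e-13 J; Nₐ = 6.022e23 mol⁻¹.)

1.74e+14 J/mol

The nucleus contains 92 protons and 238 − 92 = 146 neutrons.
Total constituent mass: 92 × 1.0072765 + 146 × 1.0087 = 239.9396380 amu
Δm = 239.9396380 − 238.0003 = 1.9393380 amu
E_B = 1.9393380 × 931.494 = 1806.48 MeV
Per nucleus in joules: 1806.48 MeV × 1.602e-13 J/MeV = 2.8940e-10 J
Per mole: 2.8940e-10 J × 6.022e23 mol⁻¹ = 1.7428e+14 J/mol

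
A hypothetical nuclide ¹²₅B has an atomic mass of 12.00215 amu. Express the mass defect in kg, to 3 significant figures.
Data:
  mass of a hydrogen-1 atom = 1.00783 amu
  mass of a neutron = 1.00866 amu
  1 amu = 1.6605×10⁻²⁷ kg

1.62e-28 kg

Total constituent mass: 5 × 1.00783 + 7 × 1.00866 = 12.09977 amu
The mass defect is 12.09977 − 12.00215 = 0.09762 amu.
In SI units: 0.09762 amu × 1.6605×10⁻²⁷ kg/amu = 1.6210e-28 kg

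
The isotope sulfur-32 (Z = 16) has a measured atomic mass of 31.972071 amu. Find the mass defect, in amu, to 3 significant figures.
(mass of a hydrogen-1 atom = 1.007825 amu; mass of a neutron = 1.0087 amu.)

Σm = 16·m(¹H) + 16·m_n = 16.125200 + 16.1392 = 32.264400 amu
The mass defect is 32.264400 − 31.972071 = 0.292329 amu.

0.292 amu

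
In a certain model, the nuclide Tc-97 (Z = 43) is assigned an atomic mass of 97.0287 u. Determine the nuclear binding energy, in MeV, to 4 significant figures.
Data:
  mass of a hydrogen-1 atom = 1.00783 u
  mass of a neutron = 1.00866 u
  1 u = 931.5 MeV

Mass of separated nucleons = 43(1.00783) + 54(1.00866) = 43.33669 + 54.46764 = 97.80433 u
The mass defect is 97.80433 − 97.0287 = 0.77563 u.
Converting to energy: 0.77563 u × 931.5 MeV/u = 722.499 MeV

722.5 MeV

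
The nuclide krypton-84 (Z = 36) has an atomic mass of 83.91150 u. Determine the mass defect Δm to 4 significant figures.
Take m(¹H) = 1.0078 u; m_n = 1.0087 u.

0.7869 u

Σm = 36·m(¹H) + 48·m_n = 36.2808 + 48.4176 = 84.6984 u
Mass defect Δm = 84.6984 − 83.91150 = 0.78690 u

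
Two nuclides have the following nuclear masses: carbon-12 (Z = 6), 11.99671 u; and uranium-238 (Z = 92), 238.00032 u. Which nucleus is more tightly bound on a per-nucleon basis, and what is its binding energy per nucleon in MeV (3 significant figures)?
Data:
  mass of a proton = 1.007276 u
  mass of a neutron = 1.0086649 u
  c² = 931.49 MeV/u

carbon-12; 7.68 MeV/nucleon

carbon-12: Σm = 6(1.007276) + 6(1.0086649) = 12.0956454 u; Δm = 0.0989354 u; E_B = 92.157 MeV; E_B/A = 7.680 MeV
uranium-238: Σm = 92(1.007276) + 146(1.0086649) = 239.9344674 u; Δm = 1.9341474 u; E_B = 1801.6 MeV; E_B/A = 7.570 MeV
carbon-12 has the higher binding energy per nucleon, so it is the more tightly bound nucleus.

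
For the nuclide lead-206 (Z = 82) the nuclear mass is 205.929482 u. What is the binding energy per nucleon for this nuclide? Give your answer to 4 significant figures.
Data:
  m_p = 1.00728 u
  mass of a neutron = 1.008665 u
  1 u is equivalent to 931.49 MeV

7.877 MeV/nucleon

Z = 82, so N = A − Z = 206 − 82 = 124.
Σm = 82·m_p + 124·m_n = 82.59696 + 125.074460 = 207.671420 u
Δm = 207.671420 − 205.929482 = 1.741938 u
Binding energy = Δm·c² = 1.741938 × 931.49 MeV/u = 1622.60 MeV
Dividing by A = 206 gives 7.877 MeV per nucleon.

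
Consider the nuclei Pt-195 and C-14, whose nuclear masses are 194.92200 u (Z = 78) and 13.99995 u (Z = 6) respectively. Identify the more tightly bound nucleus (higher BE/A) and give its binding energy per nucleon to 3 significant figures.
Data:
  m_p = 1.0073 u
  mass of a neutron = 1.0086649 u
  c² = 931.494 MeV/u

Pt-195; 7.94 MeV/nucleon

Pt-195: Σm = 78(1.0073) + 117(1.0086649) = 196.5831933 u; Δm = 1.6611933 u; E_B = 1547.4 MeV; E_B/A = 7.935 MeV
C-14: Σm = 6(1.0073) + 8(1.0086649) = 14.1131192 u; Δm = 0.1131692 u; E_B = 105.42 MeV; E_B/A = 7.530 MeV
Pt-195 has the higher binding energy per nucleon, so it is the more tightly bound nucleus.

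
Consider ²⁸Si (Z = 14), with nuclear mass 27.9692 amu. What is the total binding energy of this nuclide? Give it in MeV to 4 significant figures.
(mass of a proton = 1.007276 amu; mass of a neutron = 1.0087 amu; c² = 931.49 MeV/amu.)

237.0 MeV

Mass of separated nucleons = 14(1.007276) + 14(1.0087) = 14.101864 + 14.1218 = 28.223664 amu
Mass defect Δm = 28.223664 − 27.9692 = 0.254464 amu
Converting to energy: 0.254464 amu × 931.49 MeV/amu = 237.031 MeV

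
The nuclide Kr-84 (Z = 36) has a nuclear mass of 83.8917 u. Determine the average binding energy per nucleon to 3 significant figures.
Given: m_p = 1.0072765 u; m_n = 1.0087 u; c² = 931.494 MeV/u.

With 36 protons and 48 neutrons (A = 84):
Mass of separated nucleons = 36(1.0072765) + 48(1.0087) = 36.2619540 + 48.4176 = 84.6795540 u
Δm = 84.6795540 − 83.8917 = 0.7878540 u
E_B = 0.7878540 × 931.494 = 733.881 MeV
Dividing by A = 84 gives 8.737 MeV per nucleon.

8.74 MeV/nucleon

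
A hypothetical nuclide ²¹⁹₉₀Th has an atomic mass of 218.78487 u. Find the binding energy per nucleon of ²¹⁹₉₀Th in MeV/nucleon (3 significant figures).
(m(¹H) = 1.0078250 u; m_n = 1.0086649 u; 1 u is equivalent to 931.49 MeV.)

8.66 MeV/nucleon

Z = 90, so N = A − Z = 219 − 90 = 129.
Mass of separated nucleons = 90(1.0078250) + 129(1.0086649) = 90.7042500 + 130.1177721 = 220.8220221 u
Δm = 220.8220221 − 218.78487 = 2.0371521 u
Converting to energy: 2.0371521 u × 931.49 MeV/u = 1897.59 MeV
Dividing by A = 219 gives 8.6648 MeV per nucleon.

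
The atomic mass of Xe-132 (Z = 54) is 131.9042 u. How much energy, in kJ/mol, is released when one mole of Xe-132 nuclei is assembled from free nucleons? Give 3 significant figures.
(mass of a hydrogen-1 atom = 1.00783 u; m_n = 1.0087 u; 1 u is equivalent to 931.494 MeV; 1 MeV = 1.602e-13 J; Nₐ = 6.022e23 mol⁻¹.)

1.08e+11 kJ/mol

With 54 protons and 78 neutrons (A = 132):
Mass of separated nucleons = 54(1.00783) + 78(1.0087) = 54.42282 + 78.6786 = 133.10142 u
The mass defect is 133.10142 − 131.9042 = 1.19722 u.
Binding energy = Δm·c² = 1.19722 × 931.494 MeV/u = 1115.20 MeV
Per nucleus in joules: 1115.20 MeV × 1.602e-13 J/MeV = 1.7866e-10 J
Per mole: 1.7866e-10 J × 6.022e23 mol⁻¹ = 1.0759e+14 J/mol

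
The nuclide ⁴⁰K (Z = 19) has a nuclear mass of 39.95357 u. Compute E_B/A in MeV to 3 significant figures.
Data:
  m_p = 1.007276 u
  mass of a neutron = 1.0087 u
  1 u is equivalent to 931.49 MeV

Mass of separated nucleons = 19(1.007276) + 21(1.0087) = 19.138244 + 21.1827 = 40.320944 u
Δm = 40.320944 − 39.95357 = 0.367374 u
Binding energy = Δm·c² = 0.367374 × 931.49 MeV/u = 342.205 MeV
Per nucleon: 342.205 / 40 = 8.555 MeV

8.56 MeV/nucleon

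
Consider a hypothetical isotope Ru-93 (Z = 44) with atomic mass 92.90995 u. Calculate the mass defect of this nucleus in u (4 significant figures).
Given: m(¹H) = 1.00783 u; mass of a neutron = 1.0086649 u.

Z = 44, so N = A − Z = 93 − 44 = 49.
Total constituent mass: 44 × 1.00783 + 49 × 1.0086649 = 93.7691001 u
The mass defect is 93.7691001 − 92.90995 = 0.8591501 u.

0.8592 u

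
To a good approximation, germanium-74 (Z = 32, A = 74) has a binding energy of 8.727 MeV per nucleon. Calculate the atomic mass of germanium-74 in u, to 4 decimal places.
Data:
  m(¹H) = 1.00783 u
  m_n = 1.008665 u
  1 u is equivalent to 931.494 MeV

73.9212 u

Total binding energy = 74 × 8.727 = 645.798 MeV
Mass defect = 645.798 MeV / (931.494 MeV/u) = 0.693293 u
Constituent mass = 32(1.00783) + 42(1.008665) = 74.614490 u
Atomic mass = 74.614490 − 0.693293 = 73.921197 u ≈ 73.9212 u (to 4 decimal places)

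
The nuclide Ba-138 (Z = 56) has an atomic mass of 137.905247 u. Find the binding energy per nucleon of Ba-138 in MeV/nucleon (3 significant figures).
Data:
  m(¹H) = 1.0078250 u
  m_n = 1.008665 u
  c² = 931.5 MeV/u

8.39 MeV/nucleon

Σm = 56·m(¹H) + 82·m_n = 56.4382000 + 82.710530 = 139.1487300 u
Δm = 139.1487300 − 137.905247 = 1.2434830 u
E_B = 1.2434830 × 931.5 = 1158.304 MeV
Dividing by A = 138 gives 8.394 MeV per nucleon.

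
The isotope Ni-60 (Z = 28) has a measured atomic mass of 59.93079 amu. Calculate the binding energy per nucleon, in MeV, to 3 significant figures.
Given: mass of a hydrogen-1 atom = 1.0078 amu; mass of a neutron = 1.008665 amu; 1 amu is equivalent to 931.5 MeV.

Z = 28, so N = A − Z = 60 − 28 = 32.
Total constituent mass: 28 × 1.0078 + 32 × 1.008665 = 60.495680 amu
The mass defect is 60.495680 − 59.93079 = 0.564890 amu.
E_B = 0.564890 × 931.5 = 526.195 MeV
Dividing by A = 60 gives 8.770 MeV per nucleon.

8.77 MeV/nucleon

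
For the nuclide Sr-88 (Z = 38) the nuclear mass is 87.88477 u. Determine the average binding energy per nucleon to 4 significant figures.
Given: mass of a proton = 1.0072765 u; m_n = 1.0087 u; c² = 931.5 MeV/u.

8.751 MeV/nucleon

Σm = 38·m_p + 50·m_n = 38.2765070 + 50.4350 = 88.7115070 u
The mass defect is 88.7115070 − 87.88477 = 0.8267370 u.
Binding energy = Δm·c² = 0.8267370 × 931.5 MeV/u = 770.106 MeV
BE/A = 770.106 MeV / 88 = 8.751 MeV/nucleon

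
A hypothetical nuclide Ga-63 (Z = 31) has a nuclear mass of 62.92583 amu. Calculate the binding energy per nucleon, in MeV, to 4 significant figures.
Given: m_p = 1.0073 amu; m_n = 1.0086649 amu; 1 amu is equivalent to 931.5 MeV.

The nucleus contains 31 protons and 63 − 31 = 32 neutrons.
Total constituent mass: 31 × 1.0073 + 32 × 1.0086649 = 63.5035768 amu
The mass defect is 63.5035768 − 62.92583 = 0.5777468 amu.
Converting to energy: 0.5777468 amu × 931.5 MeV/amu = 538.171 MeV
Dividing by A = 63 gives 8.542 MeV per nucleon.

8.542 MeV/nucleon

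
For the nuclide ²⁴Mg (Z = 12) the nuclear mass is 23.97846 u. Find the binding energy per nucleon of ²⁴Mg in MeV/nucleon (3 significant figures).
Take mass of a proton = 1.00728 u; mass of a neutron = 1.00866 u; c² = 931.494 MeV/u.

Z = 12, so N = A − Z = 24 − 12 = 12.
Mass of separated nucleons = 12(1.00728) + 12(1.00866) = 12.08736 + 12.10392 = 24.19128 u
Δm = 24.19128 − 23.97846 = 0.21282 u
Binding energy = Δm·c² = 0.21282 × 931.494 MeV/u = 198.241 MeV
Dividing by A = 24 gives 8.260 MeV per nucleon.

8.26 MeV/nucleon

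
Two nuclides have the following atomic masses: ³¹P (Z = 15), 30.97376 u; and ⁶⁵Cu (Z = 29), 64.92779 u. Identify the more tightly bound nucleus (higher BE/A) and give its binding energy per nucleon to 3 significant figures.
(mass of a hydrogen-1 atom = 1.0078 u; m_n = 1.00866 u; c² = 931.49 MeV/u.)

⁶⁵Cu; 8.74 MeV/nucleon

³¹P: Σm = 15(1.0078) + 16(1.00866) = 31.25556 u; Δm = 0.28180 u; E_B = 262.494 MeV; E_B/A = 8.468 MeV
⁶⁵Cu: Σm = 29(1.0078) + 36(1.00866) = 65.53796 u; Δm = 0.61017 u; E_B = 568.37 MeV; E_B/A = 8.744 MeV
⁶⁵Cu has the higher binding energy per nucleon, so it is the more tightly bound nucleus.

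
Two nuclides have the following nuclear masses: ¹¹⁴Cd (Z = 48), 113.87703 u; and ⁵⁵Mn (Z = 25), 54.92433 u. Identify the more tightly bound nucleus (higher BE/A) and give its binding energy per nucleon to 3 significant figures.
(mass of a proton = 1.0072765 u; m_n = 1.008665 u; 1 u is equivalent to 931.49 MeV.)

⁵⁵Mn; 8.77 MeV/nucleon

¹¹⁴Cd: Σm = 48(1.0072765) + 66(1.008665) = 114.9211620 u; Δm = 1.0441320 u; E_B = 972.60 MeV; E_B/A = 8.532 MeV
⁵⁵Mn: Σm = 25(1.0072765) + 30(1.008665) = 55.4418625 u; Δm = 0.5175325 u; E_B = 482.08 MeV; E_B/A = 8.765 MeV
⁵⁵Mn has the higher binding energy per nucleon, so it is the more tightly bound nucleus.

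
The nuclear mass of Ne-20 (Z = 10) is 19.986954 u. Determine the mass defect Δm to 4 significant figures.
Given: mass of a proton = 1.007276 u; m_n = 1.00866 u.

With 10 protons and 10 neutrons (A = 20):
Total constituent mass: 10 × 1.007276 + 10 × 1.00866 = 20.159360 u
The mass defect is 20.159360 − 19.986954 = 0.172406 u.

0.1724 u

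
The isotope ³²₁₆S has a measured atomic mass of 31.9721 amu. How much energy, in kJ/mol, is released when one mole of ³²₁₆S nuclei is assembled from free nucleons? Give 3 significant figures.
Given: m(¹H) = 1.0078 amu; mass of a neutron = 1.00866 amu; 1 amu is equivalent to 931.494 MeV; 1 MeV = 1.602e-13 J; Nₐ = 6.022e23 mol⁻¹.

The nucleus contains 16 protons and 32 − 16 = 16 neutrons.
Σm = 16·m(¹H) + 16·m_n = 16.1248 + 16.13856 = 32.26336 amu
Δm = 32.26336 − 31.9721 = 0.29126 amu
Converting to energy: 0.29126 amu × 931.494 MeV/amu = 271.307 MeV
Per nucleus in joules: 271.307 MeV × 1.602e-13 J/MeV = 4.3463e-11 J
Per mole: 4.3463e-11 J × 6.022e23 mol⁻¹ = 2.6173e+13 J/mol

2.62e+10 kJ/mol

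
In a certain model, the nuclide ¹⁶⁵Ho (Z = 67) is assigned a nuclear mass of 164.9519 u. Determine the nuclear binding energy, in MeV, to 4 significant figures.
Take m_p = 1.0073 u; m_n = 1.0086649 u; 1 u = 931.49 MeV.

With 67 protons and 98 neutrons (A = 165):
Mass of separated nucleons = 67(1.0073) + 98(1.0086649) = 67.4891 + 98.8491602 = 166.3382602 u
The mass defect is 166.3382602 − 164.9519 = 1.3863602 u.
Converting to energy: 1.3863602 u × 931.49 MeV/u = 1291.38 MeV

1291 MeV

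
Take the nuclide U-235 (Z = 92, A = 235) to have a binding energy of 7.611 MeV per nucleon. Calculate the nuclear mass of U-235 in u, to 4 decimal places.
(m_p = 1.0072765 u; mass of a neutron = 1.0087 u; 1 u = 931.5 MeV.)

234.9934 u

Total binding energy = 235 × 7.611 = 1788.585 MeV
Mass defect = 1788.585 MeV / (931.5 MeV/u) = 1.920113 u
Constituent mass = 92(1.0072765) + 143(1.0087) = 236.9135380 u
Nuclear mass = 236.9135380 − 1.920113 = 234.9934250 u ≈ 234.9934 u (to 4 decimal places)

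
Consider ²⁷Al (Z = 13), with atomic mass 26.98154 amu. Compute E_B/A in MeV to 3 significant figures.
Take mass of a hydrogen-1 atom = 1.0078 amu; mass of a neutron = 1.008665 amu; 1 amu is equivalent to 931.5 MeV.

8.32 MeV/nucleon

Mass of separated nucleons = 13(1.0078) + 14(1.008665) = 13.1014 + 14.121310 = 27.222710 amu
The mass defect is 27.222710 − 26.98154 = 0.241170 amu.
Binding energy = Δm·c² = 0.241170 × 931.5 MeV/amu = 224.650 MeV
BE/A = 224.650 MeV / 27 = 8.320 MeV/nucleon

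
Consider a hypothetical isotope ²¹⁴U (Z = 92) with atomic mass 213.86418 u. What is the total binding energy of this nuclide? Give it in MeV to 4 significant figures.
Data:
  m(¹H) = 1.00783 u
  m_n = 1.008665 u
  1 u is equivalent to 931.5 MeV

With 92 protons and 122 neutrons (A = 214):
Mass of separated nucleons = 92(1.00783) + 122(1.008665) = 92.72036 + 123.057130 = 215.777490 u
Δm = 215.777490 − 213.86418 = 1.913310 u
E_B = 1.913310 × 931.5 = 1782.25 MeV

1782 MeV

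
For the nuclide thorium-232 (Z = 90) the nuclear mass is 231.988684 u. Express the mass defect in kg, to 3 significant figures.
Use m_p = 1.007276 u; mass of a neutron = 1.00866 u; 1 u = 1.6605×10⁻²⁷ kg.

Σm = 90·m_p + 142·m_n = 90.654840 + 143.22972 = 233.884560 u
The mass defect is 233.884560 − 231.988684 = 1.895876 u.
In SI units: 1.895876 u × 1.6605×10⁻²⁷ kg/u = 3.1481e-27 kg

3.15e-27 kg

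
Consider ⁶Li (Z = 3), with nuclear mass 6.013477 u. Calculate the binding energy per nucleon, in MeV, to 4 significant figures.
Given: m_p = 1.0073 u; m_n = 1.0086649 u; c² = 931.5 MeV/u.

5.343 MeV/nucleon

Mass of separated nucleons = 3(1.0073) + 3(1.0086649) = 3.0219 + 3.0259947 = 6.0478947 u
The mass defect is 6.0478947 − 6.013477 = 0.0344177 u.
Binding energy = Δm·c² = 0.0344177 × 931.5 MeV/u = 32.0601 MeV
Dividing by A = 6 gives 5.343 MeV per nucleon.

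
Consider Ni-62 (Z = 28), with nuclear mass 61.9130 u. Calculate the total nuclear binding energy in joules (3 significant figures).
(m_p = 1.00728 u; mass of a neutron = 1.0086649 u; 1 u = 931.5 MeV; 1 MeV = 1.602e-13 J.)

With 28 protons and 34 neutrons (A = 62):
Total constituent mass: 28 × 1.00728 + 34 × 1.0086649 = 62.4984466 u
Mass defect Δm = 62.4984466 − 61.9130 = 0.5854466 u
Binding energy = Δm·c² = 0.5854466 × 931.5 MeV/u = 545.344 MeV
In joules: 545.344 MeV × 1.602e-13 J/MeV = 8.7364e-11 J

8.74e-11 J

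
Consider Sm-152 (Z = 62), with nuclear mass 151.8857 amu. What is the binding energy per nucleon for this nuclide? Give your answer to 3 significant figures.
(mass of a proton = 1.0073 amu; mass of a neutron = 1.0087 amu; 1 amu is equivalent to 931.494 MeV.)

8.27 MeV/nucleon

Mass of separated nucleons = 62(1.0073) + 90(1.0087) = 62.4526 + 90.7830 = 153.2356 amu
The mass defect is 153.2356 − 151.8857 = 1.3499 amu.
Converting to energy: 1.3499 amu × 931.494 MeV/amu = 1257.42 MeV
Per nucleon: 1257.42 / 152 = 8.273 MeV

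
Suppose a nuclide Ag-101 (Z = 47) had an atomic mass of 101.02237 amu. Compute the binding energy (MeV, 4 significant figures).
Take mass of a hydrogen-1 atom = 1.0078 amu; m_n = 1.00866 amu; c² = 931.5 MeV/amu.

The nucleus contains 47 protons and 101 − 47 = 54 neutrons.
Total constituent mass: 47 × 1.0078 + 54 × 1.00866 = 101.83424 amu
Mass defect Δm = 101.83424 − 101.02237 = 0.81187 amu
Binding energy = Δm·c² = 0.81187 × 931.5 MeV/amu = 756.257 MeV

756.3 MeV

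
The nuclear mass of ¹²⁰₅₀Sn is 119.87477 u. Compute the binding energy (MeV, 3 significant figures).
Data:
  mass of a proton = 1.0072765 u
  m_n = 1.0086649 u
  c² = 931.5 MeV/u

1020 MeV

Mass of separated nucleons = 50(1.0072765) + 70(1.0086649) = 50.3638250 + 70.6065430 = 120.9703680 u
Mass defect Δm = 120.9703680 − 119.87477 = 1.0955980 u
E_B = 1.0955980 × 931.5 = 1020.55 MeV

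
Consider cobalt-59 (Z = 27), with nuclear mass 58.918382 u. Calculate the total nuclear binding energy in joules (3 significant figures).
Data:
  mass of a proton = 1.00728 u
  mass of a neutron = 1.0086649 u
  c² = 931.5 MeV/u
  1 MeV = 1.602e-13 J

Z = 27, so N = A − Z = 59 − 27 = 32.
Total constituent mass: 27 × 1.00728 + 32 × 1.0086649 = 59.4738368 u
Mass defect Δm = 59.4738368 − 58.918382 = 0.5554548 u
Binding energy = Δm·c² = 0.5554548 × 931.5 MeV/u = 517.406 MeV
In joules: 517.406 MeV × 1.602e-13 J/MeV = 8.2888e-11 J

8.29e-11 J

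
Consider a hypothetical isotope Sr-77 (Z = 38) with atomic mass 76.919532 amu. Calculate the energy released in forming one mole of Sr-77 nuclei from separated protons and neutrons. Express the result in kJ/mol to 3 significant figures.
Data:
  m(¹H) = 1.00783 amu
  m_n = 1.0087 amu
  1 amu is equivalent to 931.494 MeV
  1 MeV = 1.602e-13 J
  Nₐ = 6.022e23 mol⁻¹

Mass of separated nucleons = 38(1.00783) + 39(1.0087) = 38.29754 + 39.3393 = 77.63684 amu
The mass defect is 77.63684 − 76.919532 = 0.717308 amu.
Binding energy = Δm·c² = 0.717308 × 931.494 MeV/amu = 668.168 MeV
Per nucleus in joules: 668.168 MeV × 1.602e-13 J/MeV = 1.0704e-10 J
Per mole: 1.0704e-10 J × 6.022e23 mol⁻¹ = 6.4459e+13 J/mol

6.45e+10 kJ/mol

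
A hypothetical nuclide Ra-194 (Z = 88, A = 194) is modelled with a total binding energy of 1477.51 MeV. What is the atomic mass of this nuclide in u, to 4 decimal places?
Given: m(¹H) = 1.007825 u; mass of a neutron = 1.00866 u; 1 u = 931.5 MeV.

Mass defect = 1477.51 MeV / (931.5 MeV/u) = 1.586162 u
Constituent mass = 88(1.007825) + 106(1.00866) = 195.606560 u
Atomic mass = 195.606560 − 1.586162 = 194.020398 u ≈ 194.0204 u (to 4 decimal places)

194.0204 u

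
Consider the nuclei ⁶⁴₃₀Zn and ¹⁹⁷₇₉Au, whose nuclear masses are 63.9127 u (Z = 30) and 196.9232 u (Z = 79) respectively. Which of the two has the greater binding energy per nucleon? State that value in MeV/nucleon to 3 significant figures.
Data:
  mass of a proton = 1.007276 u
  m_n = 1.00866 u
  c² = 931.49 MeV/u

⁶⁴₃₀Zn; 8.73 MeV/nucleon

⁶⁴₃₀Zn: Σm = 30(1.007276) + 34(1.00866) = 64.512720 u; Δm = 0.600020 u; E_B = 558.91 MeV; E_B/A = 8.733 MeV
¹⁹⁷₇₉Au: Σm = 79(1.007276) + 118(1.00866) = 198.596684 u; Δm = 1.673484 u; E_B = 1558.8 MeV; E_B/A = 7.913 MeV
⁶⁴₃₀Zn has the higher binding energy per nucleon, so it is the more tightly bound nucleus.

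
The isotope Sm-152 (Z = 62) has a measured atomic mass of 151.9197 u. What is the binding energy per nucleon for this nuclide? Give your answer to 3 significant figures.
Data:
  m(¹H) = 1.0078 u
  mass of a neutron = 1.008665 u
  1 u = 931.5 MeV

Σm = 62·m(¹H) + 90·m_n = 62.4836 + 90.779850 = 153.263450 u
Mass defect Δm = 153.263450 − 151.9197 = 1.343750 u
Binding energy = Δm·c² = 1.343750 × 931.5 MeV/u = 1251.70 MeV
Per nucleon: 1251.70 / 152 = 8.2349 MeV

8.23 MeV/nucleon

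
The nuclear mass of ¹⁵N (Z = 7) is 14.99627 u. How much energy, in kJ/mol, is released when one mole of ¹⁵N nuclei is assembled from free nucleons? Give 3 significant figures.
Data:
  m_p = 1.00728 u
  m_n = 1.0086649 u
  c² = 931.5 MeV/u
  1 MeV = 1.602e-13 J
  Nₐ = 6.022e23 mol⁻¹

1.11e+10 kJ/mol

Mass of separated nucleons = 7(1.00728) + 8(1.0086649) = 7.05096 + 8.0693192 = 15.1202792 u
Mass defect Δm = 15.1202792 − 14.99627 = 0.1240092 u
E_B = 0.1240092 × 931.5 = 115.515 MeV
Per nucleus in joules: 115.515 MeV × 1.602e-13 J/MeV = 1.8506e-11 J
Per mole: 1.8506e-11 J × 6.022e23 mol⁻¹ = 1.1144e+13 J/mol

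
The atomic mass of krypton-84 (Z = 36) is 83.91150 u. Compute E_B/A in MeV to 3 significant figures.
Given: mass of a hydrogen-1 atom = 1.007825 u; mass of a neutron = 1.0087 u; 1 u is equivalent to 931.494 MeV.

8.74 MeV/nucleon

The nucleus contains 36 protons and 84 − 36 = 48 neutrons.
Total constituent mass: 36 × 1.007825 + 48 × 1.0087 = 84.699300 u
Δm = 84.699300 − 83.91150 = 0.787800 u
E_B = 0.787800 × 931.494 = 733.831 MeV
Dividing by A = 84 gives 8.736 MeV per nucleon.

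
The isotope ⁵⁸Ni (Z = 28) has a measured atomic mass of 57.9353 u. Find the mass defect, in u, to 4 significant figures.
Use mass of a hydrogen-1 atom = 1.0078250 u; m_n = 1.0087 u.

0.5448 u

Total constituent mass: 28 × 1.0078250 + 30 × 1.0087 = 58.4801000 u
Δm = 58.4801000 − 57.9353 = 0.5448000 u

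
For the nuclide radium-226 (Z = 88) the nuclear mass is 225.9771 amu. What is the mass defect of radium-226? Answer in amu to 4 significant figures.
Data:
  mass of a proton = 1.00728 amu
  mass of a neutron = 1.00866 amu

1.859 amu

Z = 88, so N = A − Z = 226 − 88 = 138.
Σm = 88·m_p + 138·m_n = 88.64064 + 139.19508 = 227.83572 amu
Mass defect Δm = 227.83572 − 225.9771 = 1.85862 amu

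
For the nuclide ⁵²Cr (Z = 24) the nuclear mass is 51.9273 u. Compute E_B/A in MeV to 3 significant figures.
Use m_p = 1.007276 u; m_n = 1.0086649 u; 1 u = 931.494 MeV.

Σm = 24·m_p + 28·m_n = 24.174624 + 28.2426172 = 52.4172412 u
The mass defect is 52.4172412 − 51.9273 = 0.4899412 u.
Converting to energy: 0.4899412 u × 931.494 MeV/u = 456.377 MeV
Dividing by A = 52 gives 8.776 MeV per nucleon.

8.78 MeV/nucleon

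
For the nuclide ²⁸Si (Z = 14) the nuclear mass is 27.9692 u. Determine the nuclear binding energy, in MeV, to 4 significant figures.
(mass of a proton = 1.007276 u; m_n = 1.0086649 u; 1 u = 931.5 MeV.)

236.6 MeV

Z = 14, so N = A − Z = 28 − 14 = 14.
Σm = 14·m_p + 14·m_n = 14.101864 + 14.1213086 = 28.2231726 u
Δm = 28.2231726 − 27.9692 = 0.2539726 u
Converting to energy: 0.2539726 u × 931.5 MeV/u = 236.575 MeV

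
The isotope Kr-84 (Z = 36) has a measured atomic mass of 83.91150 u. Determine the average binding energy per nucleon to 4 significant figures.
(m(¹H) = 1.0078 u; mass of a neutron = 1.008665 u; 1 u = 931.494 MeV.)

8.707 MeV/nucleon

With 36 protons and 48 neutrons (A = 84):
Σm = 36·m(¹H) + 48·m_n = 36.2808 + 48.415920 = 84.696720 u
Δm = 84.696720 − 83.91150 = 0.785220 u
Converting to energy: 0.785220 u × 931.494 MeV/u = 731.428 MeV
Dividing by A = 84 gives 8.707 MeV per nucleon.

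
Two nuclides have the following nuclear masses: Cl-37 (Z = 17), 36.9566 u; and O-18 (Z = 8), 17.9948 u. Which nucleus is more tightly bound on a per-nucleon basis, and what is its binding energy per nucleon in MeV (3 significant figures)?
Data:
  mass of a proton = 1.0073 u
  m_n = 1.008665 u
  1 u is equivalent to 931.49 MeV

Cl-37: Σm = 17(1.0073) + 20(1.008665) = 37.297400 u; Δm = 0.340800 u; E_B = 317.45 MeV; E_B/A = 8.580 MeV
O-18: Σm = 8(1.0073) + 10(1.008665) = 18.145050 u; Δm = 0.150250 u; E_B = 139.956 MeV; E_B/A = 7.775 MeV
Cl-37 has the higher binding energy per nucleon, so it is the more tightly bound nucleus.

Cl-37; 8.58 MeV/nucleon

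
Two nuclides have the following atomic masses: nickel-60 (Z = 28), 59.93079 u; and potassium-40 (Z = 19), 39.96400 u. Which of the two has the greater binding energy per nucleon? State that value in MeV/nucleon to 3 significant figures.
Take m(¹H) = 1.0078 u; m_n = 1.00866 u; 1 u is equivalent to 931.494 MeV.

nickel-60: Σm = 28(1.0078) + 32(1.00866) = 60.49552 u; Δm = 0.56473 u; E_B = 526.04 MeV; E_B/A = 8.767 MeV
potassium-40: Σm = 19(1.0078) + 21(1.00866) = 40.33006 u; Δm = 0.36606 u; E_B = 340.983 MeV; E_B/A = 8.5246 MeV
nickel-60 has the higher binding energy per nucleon, so it is the more tightly bound nucleus.

nickel-60; 8.77 MeV/nucleon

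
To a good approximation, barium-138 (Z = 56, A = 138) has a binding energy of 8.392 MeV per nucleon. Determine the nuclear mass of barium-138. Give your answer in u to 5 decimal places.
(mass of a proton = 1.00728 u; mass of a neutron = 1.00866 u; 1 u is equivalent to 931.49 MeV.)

Total binding energy = 138 × 8.392 = 1158.096 MeV
Mass defect = 1158.096 MeV / (931.49 MeV/u) = 1.2432726 u
Constituent mass = 56(1.00728) + 82(1.00866) = 139.11780 u
Nuclear mass = 139.11780 − 1.2432726 = 137.8745274 u ≈ 137.87453 u (to 5 decimal places)

137.87453 u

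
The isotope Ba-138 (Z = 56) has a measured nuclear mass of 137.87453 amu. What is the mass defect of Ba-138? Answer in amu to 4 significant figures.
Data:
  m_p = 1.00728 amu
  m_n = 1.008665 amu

1.244 amu

Σm = 56·m_p + 82·m_n = 56.40768 + 82.710530 = 139.118210 amu
The mass defect is 139.118210 − 137.87453 = 1.243680 amu.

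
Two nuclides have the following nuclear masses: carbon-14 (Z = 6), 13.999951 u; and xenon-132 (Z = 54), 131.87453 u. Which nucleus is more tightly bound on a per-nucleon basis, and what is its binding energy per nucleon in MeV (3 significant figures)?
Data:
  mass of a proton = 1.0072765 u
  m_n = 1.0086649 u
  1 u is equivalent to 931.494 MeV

carbon-14: Σm = 6(1.0072765) + 8(1.0086649) = 14.1129782 u; Δm = 0.1130272 u; E_B = 105.28 MeV; E_B/A = 7.520 MeV
xenon-132: Σm = 54(1.0072765) + 78(1.0086649) = 133.0687932 u; Δm = 1.1942632 u; E_B = 1112.45 MeV; E_B/A = 8.428 MeV
xenon-132 has the higher binding energy per nucleon, so it is the more tightly bound nucleus.

xenon-132; 8.43 MeV/nucleon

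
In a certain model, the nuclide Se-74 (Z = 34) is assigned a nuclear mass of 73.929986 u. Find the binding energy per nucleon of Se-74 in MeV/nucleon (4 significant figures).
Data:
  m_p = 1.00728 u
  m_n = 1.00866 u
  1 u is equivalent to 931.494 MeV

The nucleus contains 34 protons and 74 − 34 = 40 neutrons.
Σm = 34·m_p + 40·m_n = 34.24752 + 40.34640 = 74.59392 u
Δm = 74.59392 − 73.929986 = 0.663934 u
E_B = 0.663934 × 931.494 = 618.451 MeV
Dividing by A = 74 gives 8.357 MeV per nucleon.

8.357 MeV/nucleon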